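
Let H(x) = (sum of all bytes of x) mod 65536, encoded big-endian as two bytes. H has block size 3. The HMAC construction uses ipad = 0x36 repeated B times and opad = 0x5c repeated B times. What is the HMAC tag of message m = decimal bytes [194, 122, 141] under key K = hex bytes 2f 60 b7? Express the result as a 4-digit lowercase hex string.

Key hex bytes 2f 60 b7 is exactly B = 3 bytes: K' = 2f 60 b7.
K' ⊕ ipad = 19 56 81.  K' ⊕ opad = 73 3c eb.
Inner input = (K'⊕ipad) ∥ m = 19 56 81 ∥ c2 7a 8d.
Inner hash: sum = 25+86+129+194+122+141 = 697 → 02 b9.
Outer input = (K'⊕opad) ∥ inner = 73 3c eb ∥ 02 b9.
Outer hash (tag): sum = 115+60+235+2+185 = 597 → 02 55.

0255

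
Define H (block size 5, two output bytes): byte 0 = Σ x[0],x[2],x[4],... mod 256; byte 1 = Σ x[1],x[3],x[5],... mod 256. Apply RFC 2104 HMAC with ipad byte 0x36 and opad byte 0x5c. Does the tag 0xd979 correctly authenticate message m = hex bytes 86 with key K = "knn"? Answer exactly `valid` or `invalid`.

Key "knn" = 6b 6e 6e is 3 bytes ≤ B = 5; zero-pad to 5 bytes: K' = 6b 6e 6e 00 00.
K' ⊕ ipad = 5d 58 58 36 36; K' ⊕ opad = 37 32 32 5c 5c.
Inner hash: even-index sum = 235 mod 256 = 235; odd-index sum = 276 mod 256 = 20 → eb 14.
Outer hash (recomputed tag): even-index sum = 217 mod 256 = 217; odd-index sum = 377 mod 256 = 121 → d9 79.
Recomputed tag = d979; claimed = d979 → match.

valid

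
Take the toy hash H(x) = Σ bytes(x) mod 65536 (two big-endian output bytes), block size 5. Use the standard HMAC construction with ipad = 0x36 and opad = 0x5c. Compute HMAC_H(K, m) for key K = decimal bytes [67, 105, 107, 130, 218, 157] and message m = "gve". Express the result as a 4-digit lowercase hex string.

0200

Key decimal bytes [67, 105, 107, 130, 218, 157] = 43 69 6b 82 da 9d is 6 bytes > B = 5, so hash it first: H(key) = 03 10, then zero-pad to 5 bytes: K' = 03 10 00 00 00.
K' ⊕ ipad = 35 26 36 36 36.  K' ⊕ opad = 5f 4c 5c 5c 5c.
Inner input = (K'⊕ipad) ∥ m = 35 26 36 36 36 ∥ 67 76 65.
Inner hash: sum = 53+38+54+54+54+103+118+101 = 575 → 02 3f.
Outer input = (K'⊕opad) ∥ inner = 5f 4c 5c 5c 5c ∥ 02 3f.
Outer hash (tag): sum = 95+76+92+92+92+2+63 = 512 → 02 00.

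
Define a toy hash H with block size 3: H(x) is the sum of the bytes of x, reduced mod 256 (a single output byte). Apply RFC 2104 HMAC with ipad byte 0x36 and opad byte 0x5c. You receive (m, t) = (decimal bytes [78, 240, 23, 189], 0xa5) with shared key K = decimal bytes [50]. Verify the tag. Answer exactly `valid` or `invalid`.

invalid

Key decimal bytes [50] = 32 is 1 byte ≤ B = 3; zero-pad to 3 bytes: K' = 32 00 00.
K' ⊕ ipad = 04 36 36; K' ⊕ opad = 6e 5c 5c.
Inner hash: sum = 4+54+54+78+240+23+189 = 642; mod 256 = 130 → 82.
Outer hash (recomputed tag): sum = 110+92+92+130 = 424; mod 256 = 168 → a8.
Recomputed tag = a8; claimed = a5 → mismatch.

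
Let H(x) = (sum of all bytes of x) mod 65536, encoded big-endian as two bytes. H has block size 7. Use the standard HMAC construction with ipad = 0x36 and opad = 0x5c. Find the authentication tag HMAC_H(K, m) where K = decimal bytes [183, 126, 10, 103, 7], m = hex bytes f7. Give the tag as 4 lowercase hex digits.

Key decimal bytes [183, 126, 10, 103, 7] = b7 7e 0a 67 07 is 5 bytes ≤ B = 7; zero-pad to 7 bytes: K' = b7 7e 0a 67 07 00 00.
K' ⊕ ipad = 81 48 3c 51 31 36 36.  K' ⊕ opad = eb 22 56 3b 5b 5c 5c.
Inner input = (K'⊕ipad) ∥ m = 81 48 3c 51 31 36 36 ∥ f7.
Inner hash: sum = 129+72+60+81+49+54+54+247 = 746 → 02 ea.
Outer input = (K'⊕opad) ∥ inner = eb 22 56 3b 5b 5c 5c ∥ 02 ea.
Outer hash (tag): sum = 235+34+86+59+91+92+92+2+234 = 925 → 03 9d.

039d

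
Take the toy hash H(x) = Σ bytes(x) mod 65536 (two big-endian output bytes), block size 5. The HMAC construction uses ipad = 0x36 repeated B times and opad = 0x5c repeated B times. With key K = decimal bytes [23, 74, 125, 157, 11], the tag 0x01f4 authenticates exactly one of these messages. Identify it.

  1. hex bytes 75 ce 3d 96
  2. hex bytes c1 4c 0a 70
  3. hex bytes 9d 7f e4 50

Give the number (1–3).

2

Key decimal bytes [23, 74, 125, 157, 11] = 17 4a 7d 9d 0b is exactly B = 5 bytes: K' = 17 4a 7d 9d 0b.
K' ⊕ ipad = 21 7c 4b ab 3d; K' ⊕ opad = 4b 16 21 c1 57.
m1: inner = H(21 7c 4b ab 3d 75 ce 3d 96) = 03 e6; tag = H(4b 16 21 c1 57 03 e6) = 0283
m2: inner = H(21 7c 4b ab 3d c1 4c 0a 70) = 03 57; tag = H(4b 16 21 c1 57 03 57) = 01f4 ← matches
m3: inner = H(21 7c 4b ab 3d 9d 7f e4 50) = 04 20; tag = H(4b 16 21 c1 57 04 20) = 01be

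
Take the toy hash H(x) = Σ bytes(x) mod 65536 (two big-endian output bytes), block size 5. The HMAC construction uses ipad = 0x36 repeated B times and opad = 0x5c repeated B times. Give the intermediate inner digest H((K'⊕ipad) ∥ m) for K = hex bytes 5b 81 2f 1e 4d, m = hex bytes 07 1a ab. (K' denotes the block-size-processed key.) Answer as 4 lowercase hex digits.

Key hex bytes 5b 81 2f 1e 4d is exactly B = 5 bytes: K' = 5b 81 2f 1e 4d.
K' ⊕ ipad = 6d b7 19 28 7b.
Inner input = 6d b7 19 28 7b ∥ 07 1a ab.
Inner hash: sum = 109+183+25+40+123+7+26+171 = 684 → 02 ac.

02ac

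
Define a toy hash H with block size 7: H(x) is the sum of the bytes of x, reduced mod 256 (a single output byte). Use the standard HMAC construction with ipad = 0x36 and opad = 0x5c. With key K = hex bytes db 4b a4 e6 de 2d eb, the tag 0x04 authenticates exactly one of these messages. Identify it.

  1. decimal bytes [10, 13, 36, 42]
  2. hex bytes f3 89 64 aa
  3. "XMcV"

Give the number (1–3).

3

Key hex bytes db 4b a4 e6 de 2d eb is exactly B = 7 bytes: K' = db 4b a4 e6 de 2d eb.
K' ⊕ ipad = ed 7d 92 d0 e8 1b dd; K' ⊕ opad = 87 17 f8 ba 82 71 b7.
m1: inner = H(ed 7d 92 d0 e8 1b dd 0a 0d 24 2a) = 11; tag = H(87 17 f8 ba 82 71 b7 11) = 0b
m2: inner = H(ed 7d 92 d0 e8 1b dd f3 89 64 aa) = 36; tag = H(87 17 f8 ba 82 71 b7 36) = 30
m3: inner = H(ed 7d 92 d0 e8 1b dd 58 4d 63 56) = 0a; tag = H(87 17 f8 ba 82 71 b7 0a) = 04 ← matches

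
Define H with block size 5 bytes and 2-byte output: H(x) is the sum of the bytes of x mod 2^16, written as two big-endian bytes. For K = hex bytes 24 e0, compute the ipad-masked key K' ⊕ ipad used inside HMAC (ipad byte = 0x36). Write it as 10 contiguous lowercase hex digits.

Key hex bytes 24 e0 is 2 bytes ≤ B = 5; zero-pad to 5 bytes: K' = 24 e0 00 00 00.
XOR each byte with 0x36: 24⊕36=12, e0⊕36=d6, 00⊕36=36, 00⊕36=36, 00⊕36=36.

12d6363636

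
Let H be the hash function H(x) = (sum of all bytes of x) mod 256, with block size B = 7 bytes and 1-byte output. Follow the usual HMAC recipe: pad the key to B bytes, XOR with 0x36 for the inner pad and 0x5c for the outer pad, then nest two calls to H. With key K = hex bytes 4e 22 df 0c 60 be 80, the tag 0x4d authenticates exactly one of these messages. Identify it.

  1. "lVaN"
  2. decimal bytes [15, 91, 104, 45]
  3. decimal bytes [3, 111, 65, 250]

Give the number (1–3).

3

Key hex bytes 4e 22 df 0c 60 be 80 is exactly B = 7 bytes: K' = 4e 22 df 0c 60 be 80.
K' ⊕ ipad = 78 14 e9 3a 56 88 b6; K' ⊕ opad = 12 7e 83 50 3c e2 dc.
m1: inner = H(78 14 e9 3a 56 88 b6 6c 56 61 4e) = b4; tag = H(12 7e 83 50 3c e2 dc b4) = 11
m2: inner = H(78 14 e9 3a 56 88 b6 0f 5b 68 2d) = 42; tag = H(12 7e 83 50 3c e2 dc 42) = 9f
m3: inner = H(78 14 e9 3a 56 88 b6 03 6f 41 fa) = f0; tag = H(12 7e 83 50 3c e2 dc f0) = 4d ← matches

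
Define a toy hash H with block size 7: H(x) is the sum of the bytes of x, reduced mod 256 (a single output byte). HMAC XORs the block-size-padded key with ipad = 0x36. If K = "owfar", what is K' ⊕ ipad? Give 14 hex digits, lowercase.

Key "owfar" = 6f 77 66 61 72 is 5 bytes ≤ B = 7; zero-pad to 7 bytes: K' = 6f 77 66 61 72 00 00.
XOR each byte with 0x36: 6f⊕36=59, 77⊕36=41, 66⊕36=50, 61⊕36=57, 72⊕36=44, 00⊕36=36, 00⊕36=36.

59415057443636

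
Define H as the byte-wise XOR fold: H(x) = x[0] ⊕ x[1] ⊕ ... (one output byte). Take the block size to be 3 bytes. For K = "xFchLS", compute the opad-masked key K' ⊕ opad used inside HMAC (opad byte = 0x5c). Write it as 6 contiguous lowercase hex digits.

765c5c

Key "xFchLS" = 78 46 63 68 4c 53 is 6 bytes > B = 3, so hash it first: H(key) = 2a, then zero-pad to 3 bytes: K' = 2a 00 00.
XOR each byte with 0x5c: 2a⊕5c=76, 00⊕5c=5c, 00⊕5c=5c.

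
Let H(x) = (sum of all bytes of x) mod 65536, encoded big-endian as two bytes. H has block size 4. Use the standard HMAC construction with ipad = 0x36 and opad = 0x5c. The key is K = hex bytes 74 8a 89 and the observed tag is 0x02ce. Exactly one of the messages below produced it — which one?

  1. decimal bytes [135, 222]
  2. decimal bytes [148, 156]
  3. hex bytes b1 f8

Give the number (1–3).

Key hex bytes 74 8a 89 is 3 bytes ≤ B = 4; zero-pad to 4 bytes: K' = 74 8a 89 00.
K' ⊕ ipad = 42 bc bf 36; K' ⊕ opad = 28 d6 d5 5c.
m1: inner = H(42 bc bf 36 87 de) = 03 58; tag = H(28 d6 d5 5c 03 58) = 028a
m2: inner = H(42 bc bf 36 94 9c) = 03 23; tag = H(28 d6 d5 5c 03 23) = 0255
m3: inner = H(42 bc bf 36 b1 f8) = 03 9c; tag = H(28 d6 d5 5c 03 9c) = 02ce ← matches

3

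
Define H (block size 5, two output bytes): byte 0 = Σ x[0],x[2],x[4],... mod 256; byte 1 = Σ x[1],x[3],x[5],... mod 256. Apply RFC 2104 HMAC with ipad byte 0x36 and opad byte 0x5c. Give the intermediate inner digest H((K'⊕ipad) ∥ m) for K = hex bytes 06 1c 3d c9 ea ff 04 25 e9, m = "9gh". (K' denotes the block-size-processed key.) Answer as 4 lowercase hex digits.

ff16

Key hex bytes 06 1c 3d c9 ea ff 04 25 e9 is 9 bytes > B = 5, so hash it first: H(key) = 1a 09, then zero-pad to 5 bytes: K' = 1a 09 00 00 00.
K' ⊕ ipad = 2c 3f 36 36 36.
Inner input = 2c 3f 36 36 36 ∥ 39 67 68.
Inner hash: even-index sum = 255 mod 256 = 255; odd-index sum = 278 mod 256 = 22 → ff 16.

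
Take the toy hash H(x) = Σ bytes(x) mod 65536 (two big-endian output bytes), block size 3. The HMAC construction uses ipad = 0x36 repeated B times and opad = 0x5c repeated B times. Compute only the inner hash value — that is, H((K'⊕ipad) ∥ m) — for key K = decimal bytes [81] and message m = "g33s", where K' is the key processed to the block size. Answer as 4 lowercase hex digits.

0213

Key decimal bytes [81] = 51 is 1 byte ≤ B = 3; zero-pad to 3 bytes: K' = 51 00 00.
K' ⊕ ipad = 67 36 36.
Inner input = 67 36 36 ∥ 67 33 33 73.
Inner hash: sum = 103+54+54+103+51+51+115 = 531 → 02 13.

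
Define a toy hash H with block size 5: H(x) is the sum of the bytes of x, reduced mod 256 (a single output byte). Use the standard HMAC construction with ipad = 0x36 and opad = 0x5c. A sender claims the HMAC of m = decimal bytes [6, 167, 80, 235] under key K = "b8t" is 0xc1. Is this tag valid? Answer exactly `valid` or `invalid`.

Key "b8t" = 62 38 74 is 3 bytes ≤ B = 5; zero-pad to 5 bytes: K' = 62 38 74 00 00.
K' ⊕ ipad = 54 0e 42 36 36; K' ⊕ opad = 3e 64 28 5c 5c.
Inner hash: sum = 84+14+66+54+54+6+167+80+235 = 760; mod 256 = 248 → f8.
Outer hash (recomputed tag): sum = 62+100+40+92+92+248 = 634; mod 256 = 122 → 7a.
Recomputed tag = 7a; claimed = c1 → mismatch.

invalid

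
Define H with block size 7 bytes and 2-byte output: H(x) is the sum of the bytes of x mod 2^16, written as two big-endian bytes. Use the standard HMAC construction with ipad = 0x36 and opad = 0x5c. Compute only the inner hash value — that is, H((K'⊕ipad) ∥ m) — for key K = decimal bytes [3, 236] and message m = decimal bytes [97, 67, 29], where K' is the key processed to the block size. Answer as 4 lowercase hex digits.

Key decimal bytes [3, 236] = 03 ec is 2 bytes ≤ B = 7; zero-pad to 7 bytes: K' = 03 ec 00 00 00 00 00.
K' ⊕ ipad = 35 da 36 36 36 36 36.
Inner input = 35 da 36 36 36 36 36 ∥ 61 43 1d.
Inner hash: sum = 53+218+54+54+54+54+54+97+67+29 = 734 → 02 de.

02de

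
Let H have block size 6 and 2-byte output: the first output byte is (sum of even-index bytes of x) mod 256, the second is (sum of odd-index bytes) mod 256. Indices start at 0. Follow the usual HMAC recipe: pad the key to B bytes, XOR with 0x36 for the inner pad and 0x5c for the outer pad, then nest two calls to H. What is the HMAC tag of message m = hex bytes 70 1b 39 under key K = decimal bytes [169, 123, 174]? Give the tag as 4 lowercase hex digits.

Key decimal bytes [169, 123, 174] = a9 7b ae is 3 bytes ≤ B = 6; zero-pad to 6 bytes: K' = a9 7b ae 00 00 00.
K' ⊕ ipad = 9f 4d 98 36 36 36.  K' ⊕ opad = f5 27 f2 5c 5c 5c.
Inner input = (K'⊕ipad) ∥ m = 9f 4d 98 36 36 36 ∥ 70 1b 39.
Inner hash: even-index sum = 534 mod 256 = 22; odd-index sum = 212 mod 256 = 212 → 16 d4.
Outer input = (K'⊕opad) ∥ inner = f5 27 f2 5c 5c 5c ∥ 16 d4.
Outer hash (tag): even-index sum = 601 mod 256 = 89; odd-index sum = 435 mod 256 = 179 → 59 b3.

59b3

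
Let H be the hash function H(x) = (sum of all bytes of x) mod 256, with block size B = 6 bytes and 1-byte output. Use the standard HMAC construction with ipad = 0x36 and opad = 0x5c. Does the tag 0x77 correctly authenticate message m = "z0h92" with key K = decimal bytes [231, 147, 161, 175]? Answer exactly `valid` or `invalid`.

Key decimal bytes [231, 147, 161, 175] = e7 93 a1 af is 4 bytes ≤ B = 6; zero-pad to 6 bytes: K' = e7 93 a1 af 00 00.
K' ⊕ ipad = d1 a5 97 99 36 36; K' ⊕ opad = bb cf fd f3 5c 5c.
Inner hash: sum = 209+165+151+153+54+54+122+48+104+57+50 = 1167; mod 256 = 143 → 8f.
Outer hash (recomputed tag): sum = 187+207+253+243+92+92+143 = 1217; mod 256 = 193 → c1.
Recomputed tag = c1; claimed = 77 → mismatch.

invalid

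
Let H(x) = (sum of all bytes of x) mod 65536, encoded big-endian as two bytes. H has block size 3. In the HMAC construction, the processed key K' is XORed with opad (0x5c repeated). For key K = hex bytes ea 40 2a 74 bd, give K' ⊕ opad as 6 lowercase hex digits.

5ed95c

Key hex bytes ea 40 2a 74 bd is 5 bytes > B = 3, so hash it first: H(key) = 02 85, then zero-pad to 3 bytes: K' = 02 85 00.
XOR each byte with 0x5c: 02⊕5c=5e, 85⊕5c=d9, 00⊕5c=5c.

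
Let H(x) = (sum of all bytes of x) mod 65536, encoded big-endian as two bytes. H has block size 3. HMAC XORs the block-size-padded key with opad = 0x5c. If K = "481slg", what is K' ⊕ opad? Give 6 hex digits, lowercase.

Key "481slg" = 34 38 31 73 6c 67 is 6 bytes > B = 3, so hash it first: H(key) = 01 e3, then zero-pad to 3 bytes: K' = 01 e3 00.
XOR each byte with 0x5c: 01⊕5c=5d, e3⊕5c=bf, 00⊕5c=5c.

5dbf5c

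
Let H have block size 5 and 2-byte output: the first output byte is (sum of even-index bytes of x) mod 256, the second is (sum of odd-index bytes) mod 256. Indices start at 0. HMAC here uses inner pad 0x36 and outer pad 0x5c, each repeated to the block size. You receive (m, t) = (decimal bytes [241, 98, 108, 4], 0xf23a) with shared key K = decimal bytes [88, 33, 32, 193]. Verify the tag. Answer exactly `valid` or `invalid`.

invalid

Key decimal bytes [88, 33, 32, 193] = 58 21 20 c1 is 4 bytes ≤ B = 5; zero-pad to 5 bytes: K' = 58 21 20 c1 00.
K' ⊕ ipad = 6e 17 16 f7 36; K' ⊕ opad = 04 7d 7c 9d 5c.
Inner hash: even-index sum = 288 mod 256 = 32; odd-index sum = 619 mod 256 = 107 → 20 6b.
Outer hash (recomputed tag): even-index sum = 327 mod 256 = 71; odd-index sum = 314 mod 256 = 58 → 47 3a.
Recomputed tag = 473a; claimed = f23a → mismatch.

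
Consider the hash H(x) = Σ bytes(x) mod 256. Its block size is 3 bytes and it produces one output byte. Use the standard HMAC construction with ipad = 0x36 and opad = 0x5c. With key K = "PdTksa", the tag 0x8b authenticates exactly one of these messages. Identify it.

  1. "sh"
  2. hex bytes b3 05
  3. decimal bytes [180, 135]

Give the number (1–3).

1

Key "PdTksa" = 50 64 54 6b 73 61 is 6 bytes > B = 3, so hash it first: H(key) = 47, then zero-pad to 3 bytes: K' = 47 00 00.
K' ⊕ ipad = 71 36 36; K' ⊕ opad = 1b 5c 5c.
m1: inner = H(71 36 36 73 68) = b8; tag = H(1b 5c 5c b8) = 8b ← matches
m2: inner = H(71 36 36 b3 05) = 95; tag = H(1b 5c 5c 95) = 68
m3: inner = H(71 36 36 b4 87) = 18; tag = H(1b 5c 5c 18) = eb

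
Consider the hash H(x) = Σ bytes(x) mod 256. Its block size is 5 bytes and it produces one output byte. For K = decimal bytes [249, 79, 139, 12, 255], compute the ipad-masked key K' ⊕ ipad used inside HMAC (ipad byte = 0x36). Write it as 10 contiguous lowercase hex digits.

cf79bd3ac9

Key decimal bytes [249, 79, 139, 12, 255] = f9 4f 8b 0c ff is exactly B = 5 bytes: K' = f9 4f 8b 0c ff.
XOR each byte with 0x36: f9⊕36=cf, 4f⊕36=79, 8b⊕36=bd, 0c⊕36=3a, ff⊕36=c9.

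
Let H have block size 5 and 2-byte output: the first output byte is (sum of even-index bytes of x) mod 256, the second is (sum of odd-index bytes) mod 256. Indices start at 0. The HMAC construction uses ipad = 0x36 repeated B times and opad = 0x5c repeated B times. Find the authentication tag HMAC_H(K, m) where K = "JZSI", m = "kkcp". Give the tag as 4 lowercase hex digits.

Key "JZSI" = 4a 5a 53 49 is 4 bytes ≤ B = 5; zero-pad to 5 bytes: K' = 4a 5a 53 49 00.
K' ⊕ ipad = 7c 6c 65 7f 36.  K' ⊕ opad = 16 06 0f 15 5c.
Inner input = (K'⊕ipad) ∥ m = 7c 6c 65 7f 36 ∥ 6b 6b 63 70.
Inner hash: even-index sum = 498 mod 256 = 242; odd-index sum = 441 mod 256 = 185 → f2 b9.
Outer input = (K'⊕opad) ∥ inner = 16 06 0f 15 5c ∥ f2 b9.
Outer hash (tag): even-index sum = 314 mod 256 = 58; odd-index sum = 269 mod 256 = 13 → 3a 0d.

3a0d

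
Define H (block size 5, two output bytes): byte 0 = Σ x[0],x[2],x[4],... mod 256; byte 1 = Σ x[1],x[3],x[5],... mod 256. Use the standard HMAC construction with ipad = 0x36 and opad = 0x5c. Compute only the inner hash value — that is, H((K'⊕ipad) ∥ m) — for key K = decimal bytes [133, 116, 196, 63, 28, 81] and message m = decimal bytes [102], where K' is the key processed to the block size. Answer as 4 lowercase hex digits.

bfce

Key decimal bytes [133, 116, 196, 63, 28, 81] = 85 74 c4 3f 1c 51 is 6 bytes > B = 5, so hash it first: H(key) = 65 04, then zero-pad to 5 bytes: K' = 65 04 00 00 00.
K' ⊕ ipad = 53 32 36 36 36.
Inner input = 53 32 36 36 36 ∥ 66.
Inner hash: even-index sum = 191 mod 256 = 191; odd-index sum = 206 mod 256 = 206 → bf ce.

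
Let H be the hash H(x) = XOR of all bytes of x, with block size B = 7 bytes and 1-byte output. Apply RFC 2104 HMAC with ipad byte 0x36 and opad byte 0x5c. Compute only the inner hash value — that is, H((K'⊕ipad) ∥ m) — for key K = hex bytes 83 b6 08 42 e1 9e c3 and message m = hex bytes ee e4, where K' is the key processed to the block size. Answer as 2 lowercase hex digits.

Key hex bytes 83 b6 08 42 e1 9e c3 is exactly B = 7 bytes: K' = 83 b6 08 42 e1 9e c3.
K' ⊕ ipad = b5 80 3e 74 d7 a8 f5.
Inner input = b5 80 3e 74 d7 a8 f5 ∥ ee e4.
Inner hash: XOR b5⊕80⊕3e⊕74⊕d7⊕a8⊕f5⊕ee⊕e4 = ff.

ff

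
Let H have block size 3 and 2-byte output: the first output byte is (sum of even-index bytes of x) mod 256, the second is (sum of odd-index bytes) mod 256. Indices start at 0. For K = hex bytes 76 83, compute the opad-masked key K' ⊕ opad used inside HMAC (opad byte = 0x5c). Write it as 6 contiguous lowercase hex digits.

Key hex bytes 76 83 is 2 bytes ≤ B = 3; zero-pad to 3 bytes: K' = 76 83 00.
XOR each byte with 0x5c: 76⊕5c=2a, 83⊕5c=df, 00⊕5c=5c.

2adf5c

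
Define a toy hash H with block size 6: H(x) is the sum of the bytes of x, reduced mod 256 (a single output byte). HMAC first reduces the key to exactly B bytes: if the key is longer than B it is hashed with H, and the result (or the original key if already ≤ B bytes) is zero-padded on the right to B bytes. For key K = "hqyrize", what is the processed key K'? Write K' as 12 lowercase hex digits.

0c0000000000

|K| = 7 > B = 6, so first hash the key.
H(K): sum = 104+113+121+114+105+122+101 = 780; mod 256 = 12 → 0c.
Zero-pad H(K) = 0c to 6 bytes: K' = 0c 00 00 00 00 00.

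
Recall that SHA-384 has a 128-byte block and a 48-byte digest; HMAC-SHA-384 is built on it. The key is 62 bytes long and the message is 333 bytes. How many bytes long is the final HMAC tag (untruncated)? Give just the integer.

48

The tag is one SHA-384 digest: 48 bytes.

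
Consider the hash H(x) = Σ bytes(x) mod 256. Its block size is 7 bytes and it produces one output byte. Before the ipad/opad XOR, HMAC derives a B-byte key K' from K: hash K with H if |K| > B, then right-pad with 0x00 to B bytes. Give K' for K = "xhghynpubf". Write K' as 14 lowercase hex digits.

43000000000000

|K| = 10 > B = 7, so first hash the key.
H(K): sum = 120+104+103+104+121+110+112+117+98+102 = 1091; mod 256 = 67 → 43.
Zero-pad H(K) = 43 to 7 bytes: K' = 43 00 00 00 00 00 00.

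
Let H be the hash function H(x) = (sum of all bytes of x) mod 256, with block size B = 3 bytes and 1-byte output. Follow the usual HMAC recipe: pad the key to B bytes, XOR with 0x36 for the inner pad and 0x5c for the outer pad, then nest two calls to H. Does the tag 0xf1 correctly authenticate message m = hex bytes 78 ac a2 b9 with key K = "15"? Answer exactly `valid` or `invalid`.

Key "15" = 31 35 is 2 bytes ≤ B = 3; zero-pad to 3 bytes: K' = 31 35 00.
K' ⊕ ipad = 07 03 36; K' ⊕ opad = 6d 69 5c.
Inner hash: sum = 7+3+54+120+172+162+185 = 703; mod 256 = 191 → bf.
Outer hash (recomputed tag): sum = 109+105+92+191 = 497; mod 256 = 241 → f1.
Recomputed tag = f1; claimed = f1 → match.

valid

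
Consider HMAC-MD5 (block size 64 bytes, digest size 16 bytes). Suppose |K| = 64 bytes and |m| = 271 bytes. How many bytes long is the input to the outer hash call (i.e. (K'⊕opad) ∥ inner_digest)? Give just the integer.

Key is 64 ≤ 64 bytes, zero-padded: |K'| = 64.
Outer input = (K'⊕opad) ∥ H(inner) → 64 + 16 = 80 bytes.

80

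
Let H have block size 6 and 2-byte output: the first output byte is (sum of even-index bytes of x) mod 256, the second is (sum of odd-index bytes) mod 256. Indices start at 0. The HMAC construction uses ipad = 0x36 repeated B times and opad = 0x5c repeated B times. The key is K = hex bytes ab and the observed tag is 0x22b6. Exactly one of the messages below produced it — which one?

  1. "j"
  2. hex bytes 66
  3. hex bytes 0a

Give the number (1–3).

1

Key hex bytes ab is 1 byte ≤ B = 6; zero-pad to 6 bytes: K' = ab 00 00 00 00 00.
K' ⊕ ipad = 9d 36 36 36 36 36; K' ⊕ opad = f7 5c 5c 5c 5c 5c.
m1: inner = H(9d 36 36 36 36 36 6a) = 73 a2; tag = H(f7 5c 5c 5c 5c 5c 73 a2) = 22b6 ← matches
m2: inner = H(9d 36 36 36 36 36 66) = 6f a2; tag = H(f7 5c 5c 5c 5c 5c 6f a2) = 1eb6
m3: inner = H(9d 36 36 36 36 36 0a) = 13 a2; tag = H(f7 5c 5c 5c 5c 5c 13 a2) = c2b6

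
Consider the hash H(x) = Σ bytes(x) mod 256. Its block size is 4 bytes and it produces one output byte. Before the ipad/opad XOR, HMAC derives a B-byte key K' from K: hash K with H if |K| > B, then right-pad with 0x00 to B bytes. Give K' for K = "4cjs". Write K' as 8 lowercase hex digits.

Key "4cjs" = 34 63 6a 73 is exactly B = 4 bytes: K' = 34 63 6a 73.

34636a73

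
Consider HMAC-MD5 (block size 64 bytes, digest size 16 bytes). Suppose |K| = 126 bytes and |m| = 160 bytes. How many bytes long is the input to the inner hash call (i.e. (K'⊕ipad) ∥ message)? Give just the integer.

224

Key is 126 > 64 bytes, so it is hashed to 16 bytes then zero-padded to 64: |K'| = 64.
Inner input = (K'⊕ipad) ∥ m → 64 + 160 = 224 bytes.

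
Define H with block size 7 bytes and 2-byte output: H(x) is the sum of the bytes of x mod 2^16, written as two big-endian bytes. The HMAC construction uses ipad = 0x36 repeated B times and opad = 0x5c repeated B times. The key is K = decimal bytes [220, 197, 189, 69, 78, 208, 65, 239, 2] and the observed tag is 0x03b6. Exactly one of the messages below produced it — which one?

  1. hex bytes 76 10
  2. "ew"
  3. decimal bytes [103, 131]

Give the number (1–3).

Key decimal bytes [220, 197, 189, 69, 78, 208, 65, 239, 2] = dc c5 bd 45 4e d0 41 ef 02 is 9 bytes > B = 7, so hash it first: H(key) = 04 f3, then zero-pad to 7 bytes: K' = 04 f3 00 00 00 00 00.
K' ⊕ ipad = 32 c5 36 36 36 36 36; K' ⊕ opad = 58 af 5c 5c 5c 5c 5c.
m1: inner = H(32 c5 36 36 36 36 36 76 10) = 02 8b; tag = H(58 af 5c 5c 5c 5c 5c 02 8b) = 0360
m2: inner = H(32 c5 36 36 36 36 36 65 77) = 02 e1; tag = H(58 af 5c 5c 5c 5c 5c 02 e1) = 03b6 ← matches
m3: inner = H(32 c5 36 36 36 36 36 67 83) = 02 ef; tag = H(58 af 5c 5c 5c 5c 5c 02 ef) = 03c4

2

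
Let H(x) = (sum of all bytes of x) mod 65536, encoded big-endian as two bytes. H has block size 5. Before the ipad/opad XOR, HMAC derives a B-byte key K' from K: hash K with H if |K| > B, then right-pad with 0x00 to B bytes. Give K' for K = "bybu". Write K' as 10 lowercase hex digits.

Key "bybu" = 62 79 62 75 is 4 bytes ≤ B = 5; zero-pad to 5 bytes: K' = 62 79 62 75 00.

6279627500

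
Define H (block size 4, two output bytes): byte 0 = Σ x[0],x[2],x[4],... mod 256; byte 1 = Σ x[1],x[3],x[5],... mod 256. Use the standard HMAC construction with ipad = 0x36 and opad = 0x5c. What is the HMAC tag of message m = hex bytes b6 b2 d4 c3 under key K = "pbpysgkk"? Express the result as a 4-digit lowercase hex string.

Key "pbpysgkk" = 70 62 70 79 73 67 6b 6b is 8 bytes > B = 4, so hash it first: H(key) = be ad, then zero-pad to 4 bytes: K' = be ad 00 00.
K' ⊕ ipad = 88 9b 36 36.  K' ⊕ opad = e2 f1 5c 5c.
Inner input = (K'⊕ipad) ∥ m = 88 9b 36 36 ∥ b6 b2 d4 c3.
Inner hash: even-index sum = 584 mod 256 = 72; odd-index sum = 582 mod 256 = 70 → 48 46.
Outer input = (K'⊕opad) ∥ inner = e2 f1 5c 5c ∥ 48 46.
Outer hash (tag): even-index sum = 390 mod 256 = 134; odd-index sum = 403 mod 256 = 147 → 86 93.

8693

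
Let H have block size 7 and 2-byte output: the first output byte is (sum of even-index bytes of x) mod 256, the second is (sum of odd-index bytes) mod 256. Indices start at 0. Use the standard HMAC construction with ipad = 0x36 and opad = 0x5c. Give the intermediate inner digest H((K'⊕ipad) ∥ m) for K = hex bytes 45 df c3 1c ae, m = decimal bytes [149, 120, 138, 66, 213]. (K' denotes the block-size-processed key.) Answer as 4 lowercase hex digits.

Key hex bytes 45 df c3 1c ae is 5 bytes ≤ B = 7; zero-pad to 7 bytes: K' = 45 df c3 1c ae 00 00.
K' ⊕ ipad = 73 e9 f5 2a 98 36 36.
Inner input = 73 e9 f5 2a 98 36 36 ∥ 95 78 8a 42 d5.
Inner hash: even-index sum = 752 mod 256 = 240; odd-index sum = 829 mod 256 = 61 → f0 3d.

f03d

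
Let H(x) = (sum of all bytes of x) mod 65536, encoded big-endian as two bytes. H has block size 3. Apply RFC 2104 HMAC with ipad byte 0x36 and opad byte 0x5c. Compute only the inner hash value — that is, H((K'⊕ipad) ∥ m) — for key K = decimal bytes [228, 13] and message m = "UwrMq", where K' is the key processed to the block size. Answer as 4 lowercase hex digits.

033f

Key decimal bytes [228, 13] = e4 0d is 2 bytes ≤ B = 3; zero-pad to 3 bytes: K' = e4 0d 00.
K' ⊕ ipad = d2 3b 36.
Inner input = d2 3b 36 ∥ 55 77 72 4d 71.
Inner hash: sum = 210+59+54+85+119+114+77+113 = 831 → 03 3f.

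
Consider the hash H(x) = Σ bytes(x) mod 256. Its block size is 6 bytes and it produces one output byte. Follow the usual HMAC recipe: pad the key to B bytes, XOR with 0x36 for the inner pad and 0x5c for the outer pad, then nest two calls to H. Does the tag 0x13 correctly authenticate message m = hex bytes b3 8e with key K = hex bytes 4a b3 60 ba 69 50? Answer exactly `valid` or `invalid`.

invalid

Key hex bytes 4a b3 60 ba 69 50 is exactly B = 6 bytes: K' = 4a b3 60 ba 69 50.
K' ⊕ ipad = 7c 85 56 8c 5f 66; K' ⊕ opad = 16 ef 3c e6 35 0c.
Inner hash: sum = 124+133+86+140+95+102+179+142 = 1001; mod 256 = 233 → e9.
Outer hash (recomputed tag): sum = 22+239+60+230+53+12+233 = 849; mod 256 = 81 → 51.
Recomputed tag = 51; claimed = 13 → mismatch.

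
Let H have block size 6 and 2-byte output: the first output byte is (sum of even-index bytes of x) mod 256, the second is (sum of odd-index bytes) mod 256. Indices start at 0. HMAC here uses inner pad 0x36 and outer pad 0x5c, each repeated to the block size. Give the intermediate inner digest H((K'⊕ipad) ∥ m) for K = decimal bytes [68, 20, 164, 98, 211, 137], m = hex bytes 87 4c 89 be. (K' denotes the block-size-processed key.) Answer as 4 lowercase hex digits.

f93f

Key decimal bytes [68, 20, 164, 98, 211, 137] = 44 14 a4 62 d3 89 is exactly B = 6 bytes: K' = 44 14 a4 62 d3 89.
K' ⊕ ipad = 72 22 92 54 e5 bf.
Inner input = 72 22 92 54 e5 bf ∥ 87 4c 89 be.
Inner hash: even-index sum = 761 mod 256 = 249; odd-index sum = 575 mod 256 = 63 → f9 3f.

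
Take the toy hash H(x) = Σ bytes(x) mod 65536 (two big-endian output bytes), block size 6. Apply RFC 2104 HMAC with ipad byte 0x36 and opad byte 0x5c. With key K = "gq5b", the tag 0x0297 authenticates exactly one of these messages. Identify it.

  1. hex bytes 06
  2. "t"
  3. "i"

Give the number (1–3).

2

Key "gq5b" = 67 71 35 62 is 4 bytes ≤ B = 6; zero-pad to 6 bytes: K' = 67 71 35 62 00 00.
K' ⊕ ipad = 51 47 03 54 36 36; K' ⊕ opad = 3b 2d 69 3e 5c 5c.
m1: inner = H(51 47 03 54 36 36 06) = 01 61; tag = H(3b 2d 69 3e 5c 5c 01 61) = 0229
m2: inner = H(51 47 03 54 36 36 74) = 01 cf; tag = H(3b 2d 69 3e 5c 5c 01 cf) = 0297 ← matches
m3: inner = H(51 47 03 54 36 36 69) = 01 c4; tag = H(3b 2d 69 3e 5c 5c 01 c4) = 028c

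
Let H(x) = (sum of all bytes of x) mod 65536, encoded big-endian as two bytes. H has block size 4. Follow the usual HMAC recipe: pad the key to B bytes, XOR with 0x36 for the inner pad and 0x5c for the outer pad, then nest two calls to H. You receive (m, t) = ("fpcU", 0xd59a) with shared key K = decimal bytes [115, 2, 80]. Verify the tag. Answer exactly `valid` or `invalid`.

invalid

Key decimal bytes [115, 2, 80] = 73 02 50 is 3 bytes ≤ B = 4; zero-pad to 4 bytes: K' = 73 02 50 00.
K' ⊕ ipad = 45 34 66 36; K' ⊕ opad = 2f 5e 0c 5c.
Inner hash: sum = 69+52+102+54+102+112+99+85 = 675 → 02 a3.
Outer hash (recomputed tag): sum = 47+94+12+92+2+163 = 410 → 01 9a.
Recomputed tag = 019a; claimed = d59a → mismatch.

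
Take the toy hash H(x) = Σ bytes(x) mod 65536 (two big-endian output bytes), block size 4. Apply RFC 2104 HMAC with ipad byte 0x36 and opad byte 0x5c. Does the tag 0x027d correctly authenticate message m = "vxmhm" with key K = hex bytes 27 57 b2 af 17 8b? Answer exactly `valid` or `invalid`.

valid

Key hex bytes 27 57 b2 af 17 8b is 6 bytes > B = 4, so hash it first: H(key) = 02 81, then zero-pad to 4 bytes: K' = 02 81 00 00.
K' ⊕ ipad = 34 b7 36 36; K' ⊕ opad = 5e dd 5c 5c.
Inner hash: sum = 52+183+54+54+118+120+109+104+109 = 903 → 03 87.
Outer hash (recomputed tag): sum = 94+221+92+92+3+135 = 637 → 02 7d.
Recomputed tag = 027d; claimed = 027d → match.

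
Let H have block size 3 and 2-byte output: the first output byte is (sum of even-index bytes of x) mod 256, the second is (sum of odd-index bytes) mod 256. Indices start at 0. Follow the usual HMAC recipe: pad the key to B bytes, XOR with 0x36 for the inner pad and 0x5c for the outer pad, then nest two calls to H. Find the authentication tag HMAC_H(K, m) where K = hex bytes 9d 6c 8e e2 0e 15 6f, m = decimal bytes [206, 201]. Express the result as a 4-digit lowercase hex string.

73dc

Key hex bytes 9d 6c 8e e2 0e 15 6f is 7 bytes > B = 3, so hash it first: H(key) = a8 63, then zero-pad to 3 bytes: K' = a8 63 00.
K' ⊕ ipad = 9e 55 36.  K' ⊕ opad = f4 3f 5c.
Inner input = (K'⊕ipad) ∥ m = 9e 55 36 ∥ ce c9.
Inner hash: even-index sum = 413 mod 256 = 157; odd-index sum = 291 mod 256 = 35 → 9d 23.
Outer input = (K'⊕opad) ∥ inner = f4 3f 5c ∥ 9d 23.
Outer hash (tag): even-index sum = 371 mod 256 = 115; odd-index sum = 220 mod 256 = 220 → 73 dc.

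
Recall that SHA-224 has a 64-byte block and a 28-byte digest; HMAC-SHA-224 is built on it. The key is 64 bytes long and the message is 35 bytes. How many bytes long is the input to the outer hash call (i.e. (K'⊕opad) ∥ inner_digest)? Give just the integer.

92

Key is 64 ≤ 64 bytes, zero-padded: |K'| = 64.
Outer input = (K'⊕opad) ∥ H(inner) → 64 + 28 = 92 bytes.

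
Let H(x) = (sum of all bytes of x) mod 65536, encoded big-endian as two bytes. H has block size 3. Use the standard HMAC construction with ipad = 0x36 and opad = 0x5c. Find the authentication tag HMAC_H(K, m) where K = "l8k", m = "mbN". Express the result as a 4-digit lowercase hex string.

Key "l8k" = 6c 38 6b is exactly B = 3 bytes: K' = 6c 38 6b.
K' ⊕ ipad = 5a 0e 5d.  K' ⊕ opad = 30 64 37.
Inner input = (K'⊕ipad) ∥ m = 5a 0e 5d ∥ 6d 62 4e.
Inner hash: sum = 90+14+93+109+98+78 = 482 → 01 e2.
Outer input = (K'⊕opad) ∥ inner = 30 64 37 ∥ 01 e2.
Outer hash (tag): sum = 48+100+55+1+226 = 430 → 01 ae.

01ae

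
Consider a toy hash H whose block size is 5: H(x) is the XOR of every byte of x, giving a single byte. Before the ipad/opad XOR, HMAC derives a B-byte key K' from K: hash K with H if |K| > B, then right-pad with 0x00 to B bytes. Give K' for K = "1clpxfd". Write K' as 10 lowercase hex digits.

|K| = 7 > B = 5, so first hash the key.
H(K): XOR 31⊕63⊕6c⊕70⊕78⊕66⊕64 = 34.
Zero-pad H(K) = 34 to 5 bytes: K' = 34 00 00 00 00.

3400000000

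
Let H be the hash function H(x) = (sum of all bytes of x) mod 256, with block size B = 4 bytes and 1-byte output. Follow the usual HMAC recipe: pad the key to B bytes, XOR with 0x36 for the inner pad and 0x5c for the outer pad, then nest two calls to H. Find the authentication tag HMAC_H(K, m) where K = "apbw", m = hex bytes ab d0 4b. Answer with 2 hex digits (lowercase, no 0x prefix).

ca

Key "apbw" = 61 70 62 77 is exactly B = 4 bytes: K' = 61 70 62 77.
K' ⊕ ipad = 57 46 54 41.  K' ⊕ opad = 3d 2c 3e 2b.
Inner input = (K'⊕ipad) ∥ m = 57 46 54 41 ∥ ab d0 4b.
Inner hash: sum = 87+70+84+65+171+208+75 = 760; mod 256 = 248 → f8.
Outer input = (K'⊕opad) ∥ inner = 3d 2c 3e 2b ∥ f8.
Outer hash (tag): sum = 61+44+62+43+248 = 458; mod 256 = 202 → ca.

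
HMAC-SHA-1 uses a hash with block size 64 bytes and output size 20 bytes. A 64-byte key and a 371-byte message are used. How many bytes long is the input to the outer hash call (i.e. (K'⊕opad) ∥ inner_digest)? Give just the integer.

Key is 64 ≤ 64 bytes, zero-padded: |K'| = 64.
Outer input = (K'⊕opad) ∥ H(inner) → 64 + 20 = 84 bytes.

84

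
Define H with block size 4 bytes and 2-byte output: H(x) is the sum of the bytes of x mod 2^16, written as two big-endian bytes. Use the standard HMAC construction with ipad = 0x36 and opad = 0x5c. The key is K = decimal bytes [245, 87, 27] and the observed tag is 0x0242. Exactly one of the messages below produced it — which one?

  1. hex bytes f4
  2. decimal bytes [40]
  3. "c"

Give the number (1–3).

3

Key decimal bytes [245, 87, 27] = f5 57 1b is 3 bytes ≤ B = 4; zero-pad to 4 bytes: K' = f5 57 1b 00.
K' ⊕ ipad = c3 61 2d 36; K' ⊕ opad = a9 0b 47 5c.
m1: inner = H(c3 61 2d 36 f4) = 02 7b; tag = H(a9 0b 47 5c 02 7b) = 01d4
m2: inner = H(c3 61 2d 36 28) = 01 af; tag = H(a9 0b 47 5c 01 af) = 0207
m3: inner = H(c3 61 2d 36 63) = 01 ea; tag = H(a9 0b 47 5c 01 ea) = 0242 ← matches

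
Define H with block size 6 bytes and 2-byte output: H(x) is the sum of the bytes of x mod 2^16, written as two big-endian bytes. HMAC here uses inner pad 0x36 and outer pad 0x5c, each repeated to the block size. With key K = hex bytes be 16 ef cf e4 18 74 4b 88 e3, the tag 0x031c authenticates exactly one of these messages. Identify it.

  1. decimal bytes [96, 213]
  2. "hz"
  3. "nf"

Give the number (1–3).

3

Key hex bytes be 16 ef cf e4 18 74 4b 88 e3 is 10 bytes > B = 6, so hash it first: H(key) = 05 b8, then zero-pad to 6 bytes: K' = 05 b8 00 00 00 00.
K' ⊕ ipad = 33 8e 36 36 36 36; K' ⊕ opad = 59 e4 5c 5c 5c 5c.
m1: inner = H(33 8e 36 36 36 36 60 d5) = 02 ce; tag = H(59 e4 5c 5c 5c 5c 02 ce) = 037d
m2: inner = H(33 8e 36 36 36 36 68 7a) = 02 7b; tag = H(59 e4 5c 5c 5c 5c 02 7b) = 032a
m3: inner = H(33 8e 36 36 36 36 6e 66) = 02 6d; tag = H(59 e4 5c 5c 5c 5c 02 6d) = 031c ← matches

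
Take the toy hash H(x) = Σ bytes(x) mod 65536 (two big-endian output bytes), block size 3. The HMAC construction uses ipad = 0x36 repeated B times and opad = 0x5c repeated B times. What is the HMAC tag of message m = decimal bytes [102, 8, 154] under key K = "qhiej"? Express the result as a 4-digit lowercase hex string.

01a1

Key "qhiej" = 71 68 69 65 6a is 5 bytes > B = 3, so hash it first: H(key) = 02 11, then zero-pad to 3 bytes: K' = 02 11 00.
K' ⊕ ipad = 34 27 36.  K' ⊕ opad = 5e 4d 5c.
Inner input = (K'⊕ipad) ∥ m = 34 27 36 ∥ 66 08 9a.
Inner hash: sum = 52+39+54+102+8+154 = 409 → 01 99.
Outer input = (K'⊕opad) ∥ inner = 5e 4d 5c ∥ 01 99.
Outer hash (tag): sum = 94+77+92+1+153 = 417 → 01 a1.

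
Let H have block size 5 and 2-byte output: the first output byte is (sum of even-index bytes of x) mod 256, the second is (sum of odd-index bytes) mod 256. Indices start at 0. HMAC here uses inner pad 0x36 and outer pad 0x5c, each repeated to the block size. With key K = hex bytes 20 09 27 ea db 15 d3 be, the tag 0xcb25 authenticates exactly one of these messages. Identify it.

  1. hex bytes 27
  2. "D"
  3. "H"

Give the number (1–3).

2

Key hex bytes 20 09 27 ea db 15 d3 be is 8 bytes > B = 5, so hash it first: H(key) = f5 c6, then zero-pad to 5 bytes: K' = f5 c6 00 00 00.
K' ⊕ ipad = c3 f0 36 36 36; K' ⊕ opad = a9 9a 5c 5c 5c.
m1: inner = H(c3 f0 36 36 36 27) = 2f 4d; tag = H(a9 9a 5c 5c 5c 2f 4d) = ae25
m2: inner = H(c3 f0 36 36 36 44) = 2f 6a; tag = H(a9 9a 5c 5c 5c 2f 6a) = cb25 ← matches
m3: inner = H(c3 f0 36 36 36 48) = 2f 6e; tag = H(a9 9a 5c 5c 5c 2f 6e) = cf25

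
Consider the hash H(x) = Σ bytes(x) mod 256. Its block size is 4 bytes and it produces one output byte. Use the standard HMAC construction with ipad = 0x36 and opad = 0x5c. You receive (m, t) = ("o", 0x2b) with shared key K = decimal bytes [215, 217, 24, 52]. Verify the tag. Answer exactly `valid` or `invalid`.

valid

Key decimal bytes [215, 217, 24, 52] = d7 d9 18 34 is exactly B = 4 bytes: K' = d7 d9 18 34.
K' ⊕ ipad = e1 ef 2e 02; K' ⊕ opad = 8b 85 44 68.
Inner hash: sum = 225+239+46+2+111 = 623; mod 256 = 111 → 6f.
Outer hash (recomputed tag): sum = 139+133+68+104+111 = 555; mod 256 = 43 → 2b.
Recomputed tag = 2b; claimed = 2b → match.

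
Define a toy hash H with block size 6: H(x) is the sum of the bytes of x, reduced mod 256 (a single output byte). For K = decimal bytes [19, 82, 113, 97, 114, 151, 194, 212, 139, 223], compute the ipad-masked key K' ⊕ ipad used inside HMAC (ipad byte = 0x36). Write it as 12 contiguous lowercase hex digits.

Key decimal bytes [19, 82, 113, 97, 114, 151, 194, 212, 139, 223] = 13 52 71 61 72 97 c2 d4 8b df is 10 bytes > B = 6, so hash it first: H(key) = 40, then zero-pad to 6 bytes: K' = 40 00 00 00 00 00.
XOR each byte with 0x36: 40⊕36=76, 00⊕36=36, 00⊕36=36, 00⊕36=36, 00⊕36=36, 00⊕36=36.

763636363636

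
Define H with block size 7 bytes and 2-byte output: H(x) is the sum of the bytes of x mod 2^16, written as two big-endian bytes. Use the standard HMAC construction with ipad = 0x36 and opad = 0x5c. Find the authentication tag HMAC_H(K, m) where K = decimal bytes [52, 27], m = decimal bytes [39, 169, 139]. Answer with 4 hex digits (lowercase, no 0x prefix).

Key decimal bytes [52, 27] = 34 1b is 2 bytes ≤ B = 7; zero-pad to 7 bytes: K' = 34 1b 00 00 00 00 00.
K' ⊕ ipad = 02 2d 36 36 36 36 36.  K' ⊕ opad = 68 47 5c 5c 5c 5c 5c.
Inner input = (K'⊕ipad) ∥ m = 02 2d 36 36 36 36 36 ∥ 27 a9 8b.
Inner hash: sum = 2+45+54+54+54+54+54+39+169+139 = 664 → 02 98.
Outer input = (K'⊕opad) ∥ inner = 68 47 5c 5c 5c 5c 5c ∥ 02 98.
Outer hash (tag): sum = 104+71+92+92+92+92+92+2+152 = 789 → 03 15.

0315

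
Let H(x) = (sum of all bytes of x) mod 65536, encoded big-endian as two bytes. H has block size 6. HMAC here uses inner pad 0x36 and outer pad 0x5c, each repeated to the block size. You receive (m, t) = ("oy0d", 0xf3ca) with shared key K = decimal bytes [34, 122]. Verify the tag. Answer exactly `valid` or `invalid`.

Key decimal bytes [34, 122] = 22 7a is 2 bytes ≤ B = 6; zero-pad to 6 bytes: K' = 22 7a 00 00 00 00.
K' ⊕ ipad = 14 4c 36 36 36 36; K' ⊕ opad = 7e 26 5c 5c 5c 5c.
Inner hash: sum = 20+76+54+54+54+54+111+121+48+100 = 692 → 02 b4.
Outer hash (recomputed tag): sum = 126+38+92+92+92+92+2+180 = 714 → 02 ca.
Recomputed tag = 02ca; claimed = f3ca → mismatch.

invalid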